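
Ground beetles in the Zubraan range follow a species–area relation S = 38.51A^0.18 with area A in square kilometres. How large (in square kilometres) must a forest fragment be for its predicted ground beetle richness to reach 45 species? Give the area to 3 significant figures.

45 = 38.51 × A^0.18  ⇒  A^0.18 = 45/38.51 = 1.169
ln A = ln(1.169) / 0.18 = 0.1557 / 0.18 = 0.8652
A = e^0.8652 ≈ 2.376 square kilometres

2.38 square kilometres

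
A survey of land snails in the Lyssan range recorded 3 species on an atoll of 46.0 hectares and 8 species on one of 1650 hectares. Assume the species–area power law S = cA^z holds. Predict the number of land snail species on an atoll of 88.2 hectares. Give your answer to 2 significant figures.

3.6

z = ln(8/3) / ln(1650/46) = 0.9808 / 3.5799 = 0.2740
c = 3 / 46^0.2740 = 3 / 2.855 = 1.051
S₃ = 1.051 × 88.2^0.2740 = 1.051 × 3.412 ≈ 3.586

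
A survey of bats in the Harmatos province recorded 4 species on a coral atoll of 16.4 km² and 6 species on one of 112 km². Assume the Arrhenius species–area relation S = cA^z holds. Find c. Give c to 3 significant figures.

2.22

z = ln(S₂/S₁) / ln(A₂/A₁) = ln(6/4) / ln(112/16.4) = 0.4055 / 1.9212 = 0.2110
c = S₁ / A₁^z = 4 / 16.4^0.2110 = 4 / 1.805 = 2.217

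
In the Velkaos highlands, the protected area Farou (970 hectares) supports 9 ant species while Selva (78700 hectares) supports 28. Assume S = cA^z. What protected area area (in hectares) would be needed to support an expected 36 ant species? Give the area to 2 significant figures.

z = ln(28/9) / ln(78700/970) = 1.1350 / 4.3961 = 0.2582
c = 9 / 970^0.2582 = 9 / 5.904 = 1.524
A = (36/1.524)^(1/0.2582) ⇒ ln A = ln(23.61)/0.2582 = 12.2468
A = e^12.2468 ≈ 208316 hectares

210000 hectares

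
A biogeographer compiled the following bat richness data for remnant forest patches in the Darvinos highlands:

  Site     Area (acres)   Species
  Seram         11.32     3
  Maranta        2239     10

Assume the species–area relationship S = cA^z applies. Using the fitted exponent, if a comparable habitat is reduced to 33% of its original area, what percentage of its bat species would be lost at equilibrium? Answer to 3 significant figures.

22.3%

z = ln(10/3) / ln(2239/11.32) = 1.2040 / 5.2872 = 0.2277
S_new/S_old = (A_new/A_old)^z = 0.33^0.2277 = exp(0.2277 × -1.1087) = 0.7769
Fraction lost = 1 − 0.7769 = 0.2231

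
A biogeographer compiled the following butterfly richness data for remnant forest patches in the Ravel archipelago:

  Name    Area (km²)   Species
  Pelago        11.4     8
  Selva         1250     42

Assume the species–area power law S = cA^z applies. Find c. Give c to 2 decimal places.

3.39

z = ln(S₂/S₁) / ln(A₂/A₁) = ln(42/8) / ln(1250/11.4) = 1.6582 / 4.6973 = 0.3530
c = S₁ / A₁^z = 8 / 11.4^0.3530 = 8 / 2.361 = 3.388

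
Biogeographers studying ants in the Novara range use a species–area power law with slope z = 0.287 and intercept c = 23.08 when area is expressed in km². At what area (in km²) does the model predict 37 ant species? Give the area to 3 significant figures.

37 = 23.08 × A^0.287  ⇒  A^0.287 = 37/23.08 = 1.603
ln A = ln(1.603) / 0.287 = 0.4720 / 0.287 = 1.6444
A = e^1.6444 ≈ 5.178 km²

5.18 km²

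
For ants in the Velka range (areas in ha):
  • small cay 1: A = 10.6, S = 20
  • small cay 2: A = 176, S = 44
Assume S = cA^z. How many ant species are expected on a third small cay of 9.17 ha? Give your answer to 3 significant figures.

19.2

z = ln(44/20) / ln(176/10.6) = 0.7885 / 2.8096 = 0.2806
c = 20 / 10.6^0.2806 = 20 / 1.94 = 10.31
S₃ = 10.31 × 9.17^0.2806 = 10.31 × 1.862 ≈ 19.2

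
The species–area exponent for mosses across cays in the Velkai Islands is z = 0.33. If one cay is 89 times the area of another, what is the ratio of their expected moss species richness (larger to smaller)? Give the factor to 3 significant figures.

S₂/S₁ = (A₂/A₁)^z = 89^0.33
ln(S₂/S₁) = 0.33 × ln 89 = 0.33 × 4.4886 = 1.4813
S₂/S₁ = e^1.4813 ≈ 4.398

4.40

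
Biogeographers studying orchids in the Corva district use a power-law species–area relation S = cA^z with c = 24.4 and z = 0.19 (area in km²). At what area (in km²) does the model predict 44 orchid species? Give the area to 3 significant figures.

22.3 km²

44 = 24.4 × A^0.19  ⇒  A^0.19 = 44/24.4 = 1.803
ln A = ln(1.803) / 0.19 = 0.5896 / 0.19 = 3.1032
A = e^3.1032 ≈ 22.27 km²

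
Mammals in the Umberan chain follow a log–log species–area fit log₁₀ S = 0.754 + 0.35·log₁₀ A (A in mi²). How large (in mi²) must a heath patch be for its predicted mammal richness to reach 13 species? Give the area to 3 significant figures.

13 = 5.675 × A^0.35  ⇒  A^0.35 = 13/5.675 = 2.291
ln A = ln(2.291) / 0.35 = 0.8288 / 0.35 = 2.3680
A = e^2.3680 ≈ 10.68 mi²

10.7 mi²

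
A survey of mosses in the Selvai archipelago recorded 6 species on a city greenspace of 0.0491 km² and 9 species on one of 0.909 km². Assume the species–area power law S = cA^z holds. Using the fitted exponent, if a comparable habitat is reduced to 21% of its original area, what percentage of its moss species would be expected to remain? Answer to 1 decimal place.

z = ln(9/6) / ln(0.909/0.0491) = 0.4055 / 2.9185 = 0.1389
S_new/S_old = (A_new/A_old)^z = 0.21^0.1389 = exp(0.1389 × -1.5606) = 0.8051

80.5%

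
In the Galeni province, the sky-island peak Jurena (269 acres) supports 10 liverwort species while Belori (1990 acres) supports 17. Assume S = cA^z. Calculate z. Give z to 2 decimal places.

Taking logs: ln S = ln c + z ln A, so z = (ln S₂ − ln S₁)/(ln A₂ − ln A₁).
z = ln(17/10) / ln(1990/269) = ln(1.7) / ln(7.398) = 0.5306 / 2.0012 = 0.2652

0.27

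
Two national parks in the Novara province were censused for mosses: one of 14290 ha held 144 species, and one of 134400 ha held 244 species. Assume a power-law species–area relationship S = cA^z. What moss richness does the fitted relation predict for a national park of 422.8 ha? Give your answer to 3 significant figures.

z = ln(244/144) / ln(134400/14290) = 0.5274 / 2.2413 = 0.2353
c = 144 / 14290^0.2353 = 144 / 9.498 = 15.16
S₃ = 15.16 × 422.8^0.2353 = 15.16 × 4.149 ≈ 62.9

62.9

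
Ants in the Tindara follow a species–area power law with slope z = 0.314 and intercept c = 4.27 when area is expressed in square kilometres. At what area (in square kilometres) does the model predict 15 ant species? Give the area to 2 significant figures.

55 square kilometres

15 = 4.27 × A^0.314  ⇒  A^0.314 = 15/4.27 = 3.513
ln A = ln(3.513) / 0.314 = 1.2564 / 0.314 = 4.0014
A = e^4.0014 ≈ 54.67 square kilometres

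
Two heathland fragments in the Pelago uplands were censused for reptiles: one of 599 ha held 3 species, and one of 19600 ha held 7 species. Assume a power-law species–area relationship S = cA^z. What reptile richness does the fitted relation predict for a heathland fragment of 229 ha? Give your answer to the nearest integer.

2

z = ln(7/3) / ln(19600/599) = 0.8473 / 3.4880 = 0.2429
c = 3 / 599^0.2429 = 3 / 4.728 = 0.6345
S₃ = 0.6345 × 229^0.2429 = 0.6345 × 3.743 ≈ 2.375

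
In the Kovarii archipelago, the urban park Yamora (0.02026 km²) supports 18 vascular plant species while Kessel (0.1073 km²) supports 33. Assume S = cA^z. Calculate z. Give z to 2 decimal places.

0.36

Taking logs: ln S = ln c + z ln A, so z = (ln S₂ − ln S₁)/(ln A₂ − ln A₁).
z = ln(33/18) / ln(0.1073/0.02026) = ln(1.833) / ln(5.296) = 0.6061 / 1.6670 = 0.3636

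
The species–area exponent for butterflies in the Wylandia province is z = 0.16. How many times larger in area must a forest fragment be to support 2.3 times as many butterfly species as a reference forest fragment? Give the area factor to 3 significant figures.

182

(A₂/A₁)^0.16 = 2.3, so A₂/A₁ = 2.3^(1/0.16) = 2.3^6.25
ln(A₂/A₁) = ln 2.3 / 0.16 = 0.8329 / 0.16 = 5.2057
A₂/A₁ = e^5.2057 ≈ 182.3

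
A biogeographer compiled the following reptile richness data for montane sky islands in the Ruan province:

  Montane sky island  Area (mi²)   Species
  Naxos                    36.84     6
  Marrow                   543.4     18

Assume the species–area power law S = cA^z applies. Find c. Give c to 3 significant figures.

1.38

z = ln(S₂/S₁) / ln(A₂/A₁) = ln(18/6) / ln(543.4/36.84) = 1.0986 / 2.6913 = 0.4082
c = S₁ / A₁^z = 6 / 36.84^0.4082 = 6 / 4.359 = 1.376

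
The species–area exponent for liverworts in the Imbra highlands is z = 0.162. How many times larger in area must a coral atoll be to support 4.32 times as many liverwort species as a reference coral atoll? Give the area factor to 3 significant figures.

8370

(A₂/A₁)^0.162 = 4.32, so A₂/A₁ = 4.32^(1/0.162) = 4.32^6.173
ln(A₂/A₁) = ln 4.32 / 0.162 = 1.4633 / 0.162 = 9.0324
A₂/A₁ = e^9.0324 ≈ 8370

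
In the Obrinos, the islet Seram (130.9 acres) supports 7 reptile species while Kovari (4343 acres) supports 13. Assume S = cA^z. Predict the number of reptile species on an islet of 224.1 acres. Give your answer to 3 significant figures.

z = ln(13/7) / ln(4343/130.9) = 0.6190 / 3.5019 = 0.1768
c = 7 / 130.9^0.1768 = 7 / 2.367 = 2.957
S₃ = 2.957 × 224.1^0.1768 = 2.957 × 2.603 ≈ 7.698

7.70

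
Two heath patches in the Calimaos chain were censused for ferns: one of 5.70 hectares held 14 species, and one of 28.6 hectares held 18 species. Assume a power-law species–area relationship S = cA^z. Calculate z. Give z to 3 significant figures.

Taking logs: ln S = ln c + z ln A, so z = (ln S₂ − ln S₁)/(ln A₂ − ln A₁).
z = ln(18/14) / ln(28.6/5.7) = ln(1.286) / ln(5.018) = 0.2513 / 1.6129 = 0.1558

0.156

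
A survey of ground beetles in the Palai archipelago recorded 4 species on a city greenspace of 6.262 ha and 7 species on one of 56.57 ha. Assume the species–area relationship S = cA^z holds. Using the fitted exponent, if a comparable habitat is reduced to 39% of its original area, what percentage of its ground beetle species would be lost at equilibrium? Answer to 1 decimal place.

z = ln(7/4) / ln(56.57/6.262) = 0.5596 / 2.2010 = 0.2543
S_new/S_old = (A_new/A_old)^z = 0.39^0.2543 = exp(0.2543 × -0.9416) = 0.7871
Fraction lost = 1 − 0.7871 = 0.2129

21.3%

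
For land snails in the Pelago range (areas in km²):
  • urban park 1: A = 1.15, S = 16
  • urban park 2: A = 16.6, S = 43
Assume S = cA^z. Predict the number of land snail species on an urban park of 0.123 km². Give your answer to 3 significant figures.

6.99

z = ln(43/16) / ln(16.6/1.15) = 0.9886 / 2.6696 = 0.3703
c = 16 / 1.15^0.3703 = 16 / 1.053 = 15.19
S₃ = 15.19 × 0.123^0.3703 = 15.19 × 0.4602 ≈ 6.992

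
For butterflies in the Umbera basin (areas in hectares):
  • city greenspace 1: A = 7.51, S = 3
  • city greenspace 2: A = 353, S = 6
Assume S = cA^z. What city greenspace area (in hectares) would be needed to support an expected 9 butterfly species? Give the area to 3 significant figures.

3360 hectares

z = ln(6/3) / ln(353/7.51) = 0.6931 / 3.8502 = 0.1800
c = 3 / 7.51^0.1800 = 3 / 1.438 = 2.087
A = (9/2.087)^(1/0.1800) ⇒ ln A = ln(4.313)/0.1800 = 8.1187
A = e^8.1187 ≈ 3357 hectares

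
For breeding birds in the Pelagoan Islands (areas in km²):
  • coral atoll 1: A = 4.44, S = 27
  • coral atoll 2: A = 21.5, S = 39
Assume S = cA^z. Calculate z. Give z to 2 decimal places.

0.23

Taking logs: ln S = ln c + z ln A, so z = (ln S₂ − ln S₁)/(ln A₂ − ln A₁).
z = ln(39/27) / ln(21.5/4.44) = ln(1.444) / ln(4.842) = 0.3677 / 1.5774 = 0.2331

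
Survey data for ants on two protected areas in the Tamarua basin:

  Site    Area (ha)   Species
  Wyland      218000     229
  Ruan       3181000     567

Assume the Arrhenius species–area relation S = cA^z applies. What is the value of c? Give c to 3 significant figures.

3.58

z = ln(S₂/S₁) / ln(A₂/A₁) = ln(567/229) / ln(3181000/218000) = 0.9066 / 2.6805 = 0.3382
c = S₁ / A₁^z = 229 / 218000^0.3382 = 229 / 63.93 = 3.582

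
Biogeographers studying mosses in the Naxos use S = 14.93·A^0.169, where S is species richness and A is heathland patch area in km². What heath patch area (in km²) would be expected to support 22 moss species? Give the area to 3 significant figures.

9.91 km²

22 = 14.93 × A^0.169  ⇒  A^0.169 = 22/14.93 = 1.474
ln A = ln(1.474) / 0.169 = 0.3877 / 0.169 = 2.2939
A = e^2.2939 ≈ 9.914 km²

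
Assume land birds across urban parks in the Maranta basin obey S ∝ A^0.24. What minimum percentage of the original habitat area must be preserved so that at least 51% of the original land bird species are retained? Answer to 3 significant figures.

6.05%

Need (A_new/A_old)^0.24 = 0.51, so A_new/A_old = 0.51^(1/0.24) = 0.51^4.167
ln(A_new/A_old) = ln 0.51 / 0.24 = -0.6733 / 0.24 = -2.8056
A_new/A_old = e^-2.8056 ≈ 0.06047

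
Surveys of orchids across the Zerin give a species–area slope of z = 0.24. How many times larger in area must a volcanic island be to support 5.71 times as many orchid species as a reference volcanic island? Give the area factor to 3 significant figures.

1420

(A₂/A₁)^0.24 = 5.71, so A₂/A₁ = 5.71^(1/0.24) = 5.71^4.167
ln(A₂/A₁) = ln 5.71 / 0.24 = 1.7422 / 0.24 = 7.2592
A₂/A₁ = e^7.2592 ≈ 1421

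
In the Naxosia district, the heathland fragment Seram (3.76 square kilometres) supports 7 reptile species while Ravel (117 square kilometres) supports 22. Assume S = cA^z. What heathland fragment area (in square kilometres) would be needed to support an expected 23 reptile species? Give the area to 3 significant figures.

z = ln(22/7) / ln(117/3.76) = 1.1451 / 3.4378 = 0.3331
c = 7 / 3.76^0.3331 = 7 / 1.555 = 4.503
A = (23/4.503)^(1/0.3331) ⇒ ln A = ln(5.108)/0.3331 = 4.8956
A = e^4.8956 ≈ 133.7 square kilometres

134 square kilometres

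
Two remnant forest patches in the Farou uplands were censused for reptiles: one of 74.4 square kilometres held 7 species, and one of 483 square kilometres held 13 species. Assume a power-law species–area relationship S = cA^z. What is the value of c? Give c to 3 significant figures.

1.68

z = ln(S₂/S₁) / ln(A₂/A₁) = ln(13/7) / ln(483/74.4) = 0.6190 / 1.8706 = 0.3309
c = S₁ / A₁^z = 7 / 74.4^0.3309 = 7 / 4.163 = 1.682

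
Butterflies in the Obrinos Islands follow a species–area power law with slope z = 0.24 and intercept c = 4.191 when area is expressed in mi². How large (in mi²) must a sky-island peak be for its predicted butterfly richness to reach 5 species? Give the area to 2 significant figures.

5 = 4.191 × A^0.24  ⇒  A^0.24 = 5/4.191 = 1.193
ln A = ln(1.193) / 0.24 = 0.1765 / 0.24 = 0.7354
A = e^0.7354 ≈ 2.086 mi²

2.1 mi²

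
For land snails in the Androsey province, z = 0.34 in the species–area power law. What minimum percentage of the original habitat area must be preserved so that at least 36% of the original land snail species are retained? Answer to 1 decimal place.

5.0%

Need (A_new/A_old)^0.34 = 0.36, so A_new/A_old = 0.36^(1/0.34) = 0.36^2.941
ln(A_new/A_old) = ln 0.36 / 0.34 = -1.0217 / 0.34 = -3.0049
A_new/A_old = e^-3.0049 ≈ 0.04955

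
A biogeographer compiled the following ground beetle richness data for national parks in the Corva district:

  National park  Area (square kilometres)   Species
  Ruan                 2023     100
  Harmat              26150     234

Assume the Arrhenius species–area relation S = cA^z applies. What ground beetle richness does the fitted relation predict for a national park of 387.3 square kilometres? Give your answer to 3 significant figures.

z = ln(234/100) / ln(26150/2023) = 0.8502 / 2.5593 = 0.3322
c = 100 / 2023^0.3322 = 100 / 12.54 = 7.976
S₃ = 7.976 × 387.3^0.3322 = 7.976 × 7.24 ≈ 57.74

57.7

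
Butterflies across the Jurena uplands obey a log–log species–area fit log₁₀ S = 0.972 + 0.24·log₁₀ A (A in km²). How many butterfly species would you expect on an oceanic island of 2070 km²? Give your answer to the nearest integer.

59 species

S = 9.376 × 2070^0.24 = 9.376 × 6.249 ≈ 58.59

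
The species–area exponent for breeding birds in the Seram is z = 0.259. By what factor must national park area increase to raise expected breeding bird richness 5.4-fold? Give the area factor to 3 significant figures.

(A₂/A₁)^0.259 = 5.4, so A₂/A₁ = 5.4^(1/0.259) = 5.4^3.861
ln(A₂/A₁) = ln 5.4 / 0.259 = 1.6864 / 0.259 = 6.5112
A₂/A₁ = e^6.5112 ≈ 672.6

673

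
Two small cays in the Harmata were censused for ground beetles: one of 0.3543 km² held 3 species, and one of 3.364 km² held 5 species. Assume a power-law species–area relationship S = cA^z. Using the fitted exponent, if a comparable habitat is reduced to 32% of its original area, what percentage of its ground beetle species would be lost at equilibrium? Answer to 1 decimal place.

z = ln(5/3) / ln(3.364/0.3543) = 0.5108 / 2.2507 = 0.2270
S_new/S_old = (A_new/A_old)^z = 0.32^0.2270 = exp(0.2270 × -1.1394) = 0.7721
Fraction lost = 1 − 0.7721 = 0.2279

22.8%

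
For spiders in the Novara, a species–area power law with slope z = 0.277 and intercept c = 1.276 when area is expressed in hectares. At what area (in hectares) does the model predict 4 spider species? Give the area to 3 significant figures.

61.9 hectares

4 = 1.276 × A^0.277  ⇒  A^0.277 = 4/1.276 = 3.135
ln A = ln(3.135) / 0.277 = 1.1426 / 0.277 = 4.1248
A = e^4.1248 ≈ 61.85 hectares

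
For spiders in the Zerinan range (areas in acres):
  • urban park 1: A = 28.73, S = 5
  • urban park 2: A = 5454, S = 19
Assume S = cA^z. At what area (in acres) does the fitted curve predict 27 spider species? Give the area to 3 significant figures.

21700 acres

z = ln(19/5) / ln(5454/28.73) = 1.3350 / 5.2462 = 0.2545
c = 5 / 28.73^0.2545 = 5 / 2.35 = 2.127
A = (27/2.127)^(1/0.2545) ⇒ ln A = ln(12.69)/0.2545 = 9.9850
A = e^9.9850 ≈ 21698 acres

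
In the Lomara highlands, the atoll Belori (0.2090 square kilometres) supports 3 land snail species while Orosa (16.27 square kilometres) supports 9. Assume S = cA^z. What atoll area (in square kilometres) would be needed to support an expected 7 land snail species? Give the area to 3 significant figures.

z = ln(9/3) / ln(16.27/0.209) = 1.0986 / 4.3547 = 0.2523
c = 3 / 0.209^0.2523 = 3 / 0.6737 = 4.453
A = (7/4.453)^(1/0.2523) ⇒ ln A = ln(1.572)/0.2523 = 1.7931
A = e^1.7931 ≈ 6.008 square kilometres

6.01 square kilometres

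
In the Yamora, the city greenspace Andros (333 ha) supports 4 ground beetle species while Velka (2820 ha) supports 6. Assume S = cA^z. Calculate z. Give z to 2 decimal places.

Taking logs: ln S = ln c + z ln A, so z = (ln S₂ − ln S₁)/(ln A₂ − ln A₁).
z = ln(6/4) / ln(2820/333) = ln(1.5) / ln(8.468) = 0.4055 / 2.1363 = 0.1898

0.19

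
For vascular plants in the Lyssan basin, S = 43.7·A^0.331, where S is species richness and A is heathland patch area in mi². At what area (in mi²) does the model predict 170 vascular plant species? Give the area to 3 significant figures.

60.6 mi²

170 = 43.7 × A^0.331  ⇒  A^0.331 = 170/43.7 = 3.89
ln A = ln(3.89) / 0.331 = 1.3585 / 0.331 = 4.1041
A = e^4.1041 ≈ 60.59 mi²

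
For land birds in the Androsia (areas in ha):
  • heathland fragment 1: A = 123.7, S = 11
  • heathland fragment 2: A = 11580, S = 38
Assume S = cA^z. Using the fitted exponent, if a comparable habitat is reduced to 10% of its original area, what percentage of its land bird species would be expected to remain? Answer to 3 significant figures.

z = ln(38/11) / ln(11580/123.7) = 1.2397 / 4.5392 = 0.2731
S_new/S_old = (A_new/A_old)^z = 0.1^0.2731 = exp(0.2731 × -2.3026) = 0.5332

53.3%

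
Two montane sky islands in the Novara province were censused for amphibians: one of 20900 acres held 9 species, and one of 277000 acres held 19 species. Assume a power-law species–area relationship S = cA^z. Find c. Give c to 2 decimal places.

z = ln(S₂/S₁) / ln(A₂/A₁) = ln(19/9) / ln(277000/20900) = 0.7472 / 2.5843 = 0.2891
c = S₁ / A₁^z = 9 / 20900^0.2891 = 9 / 17.75 = 0.5071

0.51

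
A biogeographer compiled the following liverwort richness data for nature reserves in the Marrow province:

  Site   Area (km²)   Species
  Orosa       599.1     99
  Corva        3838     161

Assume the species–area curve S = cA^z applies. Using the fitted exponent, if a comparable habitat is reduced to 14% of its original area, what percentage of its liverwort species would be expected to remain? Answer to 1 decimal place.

z = ln(161/99) / ln(3838/599.1) = 0.4863 / 1.8573 = 0.2618
S_new/S_old = (A_new/A_old)^z = 0.14^0.2618 = exp(0.2618 × -1.9661) = 0.5976

59.8%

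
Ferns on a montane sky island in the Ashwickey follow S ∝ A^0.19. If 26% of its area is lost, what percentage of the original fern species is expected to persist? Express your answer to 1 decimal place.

S_new/S_old = (A_new/A_old)^z = 0.74^0.19
= exp(0.19 × ln 0.74) = exp(0.19 × -0.3011) = exp(-0.0572) ≈ 0.9444

94.4%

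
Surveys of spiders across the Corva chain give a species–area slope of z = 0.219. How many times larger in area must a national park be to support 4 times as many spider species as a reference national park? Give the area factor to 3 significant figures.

561

(A₂/A₁)^0.219 = 4, so A₂/A₁ = 4^(1/0.219) = 4^4.566
ln(A₂/A₁) = ln 4 / 0.219 = 1.3863 / 0.219 = 6.3301
A₂/A₁ = e^6.3301 ≈ 561.2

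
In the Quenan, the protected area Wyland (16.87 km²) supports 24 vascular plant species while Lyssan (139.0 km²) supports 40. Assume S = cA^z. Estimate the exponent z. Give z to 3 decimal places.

Taking logs: ln S = ln c + z ln A, so z = (ln S₂ − ln S₁)/(ln A₂ − ln A₁).
z = ln(40/24) / ln(139/16.87) = ln(1.667) / ln(8.239) = 0.5108 / 2.1089 = 0.2422

0.242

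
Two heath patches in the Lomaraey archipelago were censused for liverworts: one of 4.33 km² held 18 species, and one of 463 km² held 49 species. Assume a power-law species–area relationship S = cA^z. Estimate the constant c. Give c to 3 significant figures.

z = ln(S₂/S₁) / ln(A₂/A₁) = ln(49/18) / ln(463/4.33) = 1.0014 / 4.6722 = 0.2143
c = S₁ / A₁^z = 18 / 4.33^0.2143 = 18 / 1.369 = 13.15

13.1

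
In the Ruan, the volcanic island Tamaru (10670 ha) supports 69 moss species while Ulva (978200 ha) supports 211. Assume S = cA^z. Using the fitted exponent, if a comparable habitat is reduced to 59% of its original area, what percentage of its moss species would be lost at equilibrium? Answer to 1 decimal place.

z = ln(211/69) / ln(978200/10670) = 1.1178 / 4.5183 = 0.2474
S_new/S_old = (A_new/A_old)^z = 0.59^0.2474 = exp(0.2474 × -0.5276) = 0.8776
Fraction lost = 1 − 0.8776 = 0.1224

12.2%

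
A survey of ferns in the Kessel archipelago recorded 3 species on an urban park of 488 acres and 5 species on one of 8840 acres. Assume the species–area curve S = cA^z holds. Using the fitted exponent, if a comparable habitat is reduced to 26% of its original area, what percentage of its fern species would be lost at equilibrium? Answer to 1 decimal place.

z = ln(5/3) / ln(8840/488) = 0.5108 / 2.8967 = 0.1763
S_new/S_old = (A_new/A_old)^z = 0.26^0.1763 = exp(0.1763 × -1.3471) = 0.7886
Fraction lost = 1 − 0.7886 = 0.2114

21.1%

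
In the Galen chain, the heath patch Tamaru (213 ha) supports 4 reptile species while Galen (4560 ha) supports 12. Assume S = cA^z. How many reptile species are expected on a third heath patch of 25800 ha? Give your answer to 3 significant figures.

22.3

z = ln(12/4) / ln(4560/213) = 1.0986 / 3.0638 = 0.3586
c = 4 / 213^0.3586 = 4 / 6.838 = 0.585
S₃ = 0.585 × 25800^0.3586 = 0.585 × 38.19 ≈ 22.34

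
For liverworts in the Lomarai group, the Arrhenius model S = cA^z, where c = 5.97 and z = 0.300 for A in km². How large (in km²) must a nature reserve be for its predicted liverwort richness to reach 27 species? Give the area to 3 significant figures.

27 = 5.97 × A^0.3  ⇒  A^0.3 = 27/5.97 = 4.523
ln A = ln(4.523) / 0.3 = 1.5091 / 0.3 = 5.0303
A = e^5.0303 ≈ 153 km²

153 km²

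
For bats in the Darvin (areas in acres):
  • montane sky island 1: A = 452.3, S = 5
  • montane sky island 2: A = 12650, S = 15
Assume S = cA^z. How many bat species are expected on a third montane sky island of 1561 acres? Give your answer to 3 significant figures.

z = ln(15/5) / ln(12650/452.3) = 1.0986 / 3.3311 = 0.3298
c = 5 / 452.3^0.3298 = 5 / 7.512 = 0.6656
S₃ = 0.6656 × 1561^0.3298 = 0.6656 × 11.3 ≈ 7.523

7.52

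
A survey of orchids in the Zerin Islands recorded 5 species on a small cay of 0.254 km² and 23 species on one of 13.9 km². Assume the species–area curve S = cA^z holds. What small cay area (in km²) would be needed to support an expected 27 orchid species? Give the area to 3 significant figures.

z = ln(23/5) / ln(13.9/0.254) = 1.5261 / 4.0023 = 0.3813
c = 5 / 0.254^0.3813 = 5 / 0.593 = 8.431
A = (27/8.431)^(1/0.3813) ⇒ ln A = ln(3.202)/0.3813 = 3.0524
A = e^3.0524 ≈ 21.17 km²

21.2 km²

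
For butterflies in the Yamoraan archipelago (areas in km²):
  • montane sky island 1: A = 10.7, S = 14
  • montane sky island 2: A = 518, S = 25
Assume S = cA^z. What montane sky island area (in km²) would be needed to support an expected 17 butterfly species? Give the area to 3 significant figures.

z = ln(25/14) / ln(518/10.7) = 0.5798 / 3.8797 = 0.1494
c = 14 / 10.7^0.1494 = 14 / 1.425 = 9.824
A = (17/9.824)^(1/0.1494) ⇒ ln A = ln(1.73)/0.1494 = 3.6694
A = e^3.6694 ≈ 39.23 km²

39.2 km²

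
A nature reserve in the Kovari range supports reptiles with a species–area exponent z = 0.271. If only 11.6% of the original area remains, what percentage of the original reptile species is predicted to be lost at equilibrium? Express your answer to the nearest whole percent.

S_new/S_old = (A_new/A_old)^z = 0.116^0.271
= exp(0.271 × ln 0.116) = exp(0.271 × -2.1542) = exp(-0.5838) ≈ 0.5578
Fraction lost = 1 − 0.5578 = 0.4422

44%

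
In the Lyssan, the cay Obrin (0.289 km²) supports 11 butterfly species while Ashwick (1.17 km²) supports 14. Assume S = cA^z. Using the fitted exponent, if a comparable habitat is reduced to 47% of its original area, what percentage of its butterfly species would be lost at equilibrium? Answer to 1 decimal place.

12.2%

z = ln(14/11) / ln(1.17/0.289) = 0.2412 / 1.3983 = 0.1725
S_new/S_old = (A_new/A_old)^z = 0.47^0.1725 = exp(0.1725 × -0.7550) = 0.8779
Fraction lost = 1 − 0.8779 = 0.1221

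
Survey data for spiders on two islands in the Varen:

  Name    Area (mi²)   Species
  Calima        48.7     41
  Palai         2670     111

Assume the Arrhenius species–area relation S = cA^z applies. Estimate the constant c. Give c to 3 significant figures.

15.6

z = ln(S₂/S₁) / ln(A₂/A₁) = ln(111/41) / ln(2670/48.7) = 0.9960 / 4.0042 = 0.2487
c = S₁ / A₁^z = 41 / 48.7^0.2487 = 41 / 2.629 = 15.6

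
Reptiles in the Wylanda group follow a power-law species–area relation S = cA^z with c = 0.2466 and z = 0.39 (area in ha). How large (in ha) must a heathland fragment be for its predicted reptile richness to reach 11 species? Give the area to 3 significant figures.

11 = 0.2466 × A^0.39  ⇒  A^0.39 = 11/0.2466 = 44.61
ln A = ln(44.61) / 0.39 = 3.7979 / 0.39 = 9.7382
A = e^9.7382 ≈ 16952 ha

17000 ha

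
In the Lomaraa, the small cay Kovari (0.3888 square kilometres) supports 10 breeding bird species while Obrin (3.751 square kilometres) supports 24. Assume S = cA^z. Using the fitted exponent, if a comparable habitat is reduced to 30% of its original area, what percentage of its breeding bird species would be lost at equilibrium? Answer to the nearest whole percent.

37%

z = ln(24/10) / ln(3.751/0.3888) = 0.8755 / 2.2667 = 0.3862
S_new/S_old = (A_new/A_old)^z = 0.3^0.3862 = exp(0.3862 × -1.2040) = 0.6281
Fraction lost = 1 − 0.6281 = 0.3719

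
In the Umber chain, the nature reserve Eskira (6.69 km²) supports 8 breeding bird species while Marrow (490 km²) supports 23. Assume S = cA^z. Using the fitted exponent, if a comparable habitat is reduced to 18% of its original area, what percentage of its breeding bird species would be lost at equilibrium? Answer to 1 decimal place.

z = ln(23/8) / ln(490/6.69) = 1.0561 / 4.2938 = 0.2459
S_new/S_old = (A_new/A_old)^z = 0.18^0.2459 = exp(0.2459 × -1.7148) = 0.6559
Fraction lost = 1 − 0.6559 = 0.3441

34.4%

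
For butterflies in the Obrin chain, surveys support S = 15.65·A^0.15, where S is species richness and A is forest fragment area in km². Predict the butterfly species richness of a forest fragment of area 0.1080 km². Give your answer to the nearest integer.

11

S = 15.65 × 0.108^0.15
ln S = ln 15.65 + 0.15 × ln 0.108 = 2.7505 + 0.15 × -2.2256 = 2.4166
S = e^2.4166 ≈ 11.21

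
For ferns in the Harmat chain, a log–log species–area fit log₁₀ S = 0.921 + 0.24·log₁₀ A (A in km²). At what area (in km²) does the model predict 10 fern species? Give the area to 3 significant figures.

2.13 km²

10 = 8.337 × A^0.24  ⇒  A^0.24 = 10/8.337 = 1.199
ln A = ln(1.199) / 0.24 = 0.1819 / 0.24 = 0.7579
A = e^0.7579 ≈ 2.134 km²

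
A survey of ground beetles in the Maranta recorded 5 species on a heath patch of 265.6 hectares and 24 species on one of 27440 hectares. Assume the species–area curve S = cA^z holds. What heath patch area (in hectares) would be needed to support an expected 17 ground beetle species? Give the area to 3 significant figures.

z = ln(24/5) / ln(27440/265.6) = 1.5686 / 4.6378 = 0.3382
c = 5 / 265.6^0.3382 = 5 / 6.606 = 0.7569
A = (17/0.7569)^(1/0.3382) ⇒ ln A = ln(22.46)/0.3382 = 9.2002
A = e^9.2002 ≈ 9899 hectares

9900 hectares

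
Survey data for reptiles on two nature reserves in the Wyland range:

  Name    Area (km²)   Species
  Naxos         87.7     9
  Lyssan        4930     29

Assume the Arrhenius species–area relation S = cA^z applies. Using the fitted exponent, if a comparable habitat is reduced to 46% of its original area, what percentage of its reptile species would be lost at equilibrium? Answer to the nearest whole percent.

z = ln(29/9) / ln(4930/87.7) = 1.1701 / 4.0292 = 0.2904
S_new/S_old = (A_new/A_old)^z = 0.46^0.2904 = exp(0.2904 × -0.7765) = 0.7981
Fraction lost = 1 − 0.7981 = 0.2019

20%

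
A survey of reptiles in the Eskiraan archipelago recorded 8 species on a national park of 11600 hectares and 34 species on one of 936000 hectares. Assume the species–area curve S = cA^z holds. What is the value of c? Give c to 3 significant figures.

0.366

z = ln(S₂/S₁) / ln(A₂/A₁) = ln(34/8) / ln(936000/11600) = 1.4469 / 4.3906 = 0.3295
c = S₁ / A₁^z = 8 / 11600^0.3295 = 8 / 21.85 = 0.3661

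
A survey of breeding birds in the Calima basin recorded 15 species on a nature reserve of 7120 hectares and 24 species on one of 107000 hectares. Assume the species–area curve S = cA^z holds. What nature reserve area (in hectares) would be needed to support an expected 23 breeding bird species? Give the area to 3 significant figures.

83700 hectares

z = ln(24/15) / ln(107000/7120) = 0.4700 / 2.7099 = 0.1734
c = 15 / 7120^0.1734 = 15 / 4.658 = 3.221
A = (23/3.221)^(1/0.1734) ⇒ ln A = ln(7.142)/0.1734 = 11.3352
A = e^11.3352 ≈ 83717 hectares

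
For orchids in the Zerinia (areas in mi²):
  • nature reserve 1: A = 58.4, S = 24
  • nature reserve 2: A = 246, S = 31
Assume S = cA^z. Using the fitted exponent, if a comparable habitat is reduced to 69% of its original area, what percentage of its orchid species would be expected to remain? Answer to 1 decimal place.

93.6%

z = ln(31/24) / ln(246/58.4) = 0.2559 / 1.4380 = 0.1780
S_new/S_old = (A_new/A_old)^z = 0.69^0.1780 = exp(0.1780 × -0.3711) = 0.9361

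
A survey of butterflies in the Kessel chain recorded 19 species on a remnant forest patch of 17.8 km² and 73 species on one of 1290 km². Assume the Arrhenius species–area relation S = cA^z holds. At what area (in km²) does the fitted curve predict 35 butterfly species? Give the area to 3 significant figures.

z = ln(73/19) / ln(1290/17.8) = 1.3460 / 4.2832 = 0.3143
c = 19 / 17.8^0.3143 = 19 / 2.471 = 7.688
A = (35/7.688)^(1/0.3143) ⇒ ln A = ln(4.553)/0.3143 = 4.8232
A = e^4.8232 ≈ 124.4 km²

124 km²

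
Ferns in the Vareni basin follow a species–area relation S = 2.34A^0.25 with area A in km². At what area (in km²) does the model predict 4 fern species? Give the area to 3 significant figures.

8.54 km²

4 = 2.34 × A^0.25  ⇒  A^0.25 = 4/2.34 = 1.709
ln A = ln(1.709) / 0.25 = 0.5361 / 0.25 = 2.1446
A = e^2.1446 ≈ 8.538 km²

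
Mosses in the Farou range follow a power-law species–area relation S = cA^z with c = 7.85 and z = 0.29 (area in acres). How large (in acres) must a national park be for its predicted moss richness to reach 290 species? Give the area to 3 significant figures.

290 = 7.85 × A^0.29  ⇒  A^0.29 = 290/7.85 = 36.94
ln A = ln(36.94) / 0.29 = 3.6094 / 0.29 = 12.4461
A = e^12.4461 ≈ 254255 acres

254000 acres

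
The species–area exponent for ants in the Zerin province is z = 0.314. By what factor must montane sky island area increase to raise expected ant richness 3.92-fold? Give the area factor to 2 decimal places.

(A₂/A₁)^0.314 = 3.92, so A₂/A₁ = 3.92^(1/0.314) = 3.92^3.185
ln(A₂/A₁) = ln 3.92 / 0.314 = 1.3661 / 0.314 = 4.3506
A₂/A₁ = e^4.3506 ≈ 77.53

77.53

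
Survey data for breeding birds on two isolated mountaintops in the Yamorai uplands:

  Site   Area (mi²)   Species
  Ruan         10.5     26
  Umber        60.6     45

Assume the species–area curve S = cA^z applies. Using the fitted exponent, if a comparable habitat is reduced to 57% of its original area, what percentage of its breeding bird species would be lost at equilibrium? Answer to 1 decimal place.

z = ln(45/26) / ln(60.6/10.5) = 0.5486 / 1.7529 = 0.3129
S_new/S_old = (A_new/A_old)^z = 0.57^0.3129 = exp(0.3129 × -0.5621) = 0.8387
Fraction lost = 1 − 0.8387 = 0.1613

16.1%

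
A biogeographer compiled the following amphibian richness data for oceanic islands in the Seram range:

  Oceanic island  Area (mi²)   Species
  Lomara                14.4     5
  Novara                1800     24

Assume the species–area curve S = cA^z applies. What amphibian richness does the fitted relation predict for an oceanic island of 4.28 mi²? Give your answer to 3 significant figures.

z = ln(24/5) / ln(1800/14.4) = 1.5686 / 4.8283 = 0.3249
c = 5 / 14.4^0.3249 = 5 / 2.379 = 2.102
S₃ = 2.102 × 4.28^0.3249 = 2.102 × 1.604 ≈ 3.371

3.37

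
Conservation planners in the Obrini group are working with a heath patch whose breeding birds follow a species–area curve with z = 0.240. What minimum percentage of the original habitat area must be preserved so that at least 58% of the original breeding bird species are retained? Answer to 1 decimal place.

10.3%

Need (A_new/A_old)^0.24 = 0.58, so A_new/A_old = 0.58^(1/0.24) = 0.58^4.167
ln(A_new/A_old) = ln 0.58 / 0.24 = -0.5447 / 0.24 = -2.2697
A_new/A_old = e^-2.2697 ≈ 0.1033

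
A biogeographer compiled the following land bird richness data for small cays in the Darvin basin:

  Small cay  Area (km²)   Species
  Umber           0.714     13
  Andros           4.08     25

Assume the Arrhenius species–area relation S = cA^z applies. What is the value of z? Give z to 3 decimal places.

Taking logs: ln S = ln c + z ln A, so z = (ln S₂ − ln S₁)/(ln A₂ − ln A₁).
z = ln(25/13) / ln(4.08/0.714) = ln(1.923) / ln(5.714) = 0.6539 / 1.7430 = 0.3752

0.375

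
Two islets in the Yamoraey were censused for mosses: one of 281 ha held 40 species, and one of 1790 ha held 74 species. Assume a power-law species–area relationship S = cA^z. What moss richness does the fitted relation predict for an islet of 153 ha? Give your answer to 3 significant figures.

z = ln(74/40) / ln(1790/281) = 0.6152 / 1.8516 = 0.3322
c = 40 / 281^0.3322 = 40 / 6.51 = 6.145
S₃ = 6.145 × 153^0.3322 = 6.145 × 5.319 ≈ 32.68

32.7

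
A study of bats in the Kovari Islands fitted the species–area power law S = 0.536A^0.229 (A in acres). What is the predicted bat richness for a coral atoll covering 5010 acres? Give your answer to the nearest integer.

4 species

S = 0.536 × 5010^0.229
ln S = ln 0.536 + 0.229 × ln 5010 = -0.6236 + 0.229 × 8.5192 = 1.3273
S = e^1.3273 ≈ 3.771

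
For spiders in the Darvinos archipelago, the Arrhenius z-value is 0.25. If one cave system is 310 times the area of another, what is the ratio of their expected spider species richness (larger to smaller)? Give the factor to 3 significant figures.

S₂/S₁ = (A₂/A₁)^z = 310^0.25
ln(S₂/S₁) = 0.25 × ln 310 = 0.25 × 5.7366 = 1.4341
S₂/S₁ = e^1.4341 ≈ 4.196

4.20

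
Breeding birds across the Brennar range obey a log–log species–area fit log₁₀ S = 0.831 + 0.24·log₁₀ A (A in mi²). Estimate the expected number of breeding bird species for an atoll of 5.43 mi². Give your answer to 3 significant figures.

S = 6.776 × 5.43^0.24 = 6.776 × 1.501 ≈ 10.17

10.2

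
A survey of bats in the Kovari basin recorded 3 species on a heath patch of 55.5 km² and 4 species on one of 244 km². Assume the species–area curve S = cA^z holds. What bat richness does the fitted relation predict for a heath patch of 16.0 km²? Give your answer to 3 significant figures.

2.36

z = ln(4/3) / ln(244/55.5) = 0.2877 / 1.4808 = 0.1943
c = 3 / 55.5^0.1943 = 3 / 2.182 = 1.375
S₃ = 1.375 × 16^0.1943 = 1.375 × 1.714 ≈ 2.356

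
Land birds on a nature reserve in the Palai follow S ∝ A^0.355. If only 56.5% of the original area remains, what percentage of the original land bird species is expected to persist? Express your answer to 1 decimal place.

S_new/S_old = (A_new/A_old)^z = 0.565^0.355
= exp(0.355 × ln 0.565) = exp(0.355 × -0.5709) = exp(-0.2027) ≈ 0.8165

81.7%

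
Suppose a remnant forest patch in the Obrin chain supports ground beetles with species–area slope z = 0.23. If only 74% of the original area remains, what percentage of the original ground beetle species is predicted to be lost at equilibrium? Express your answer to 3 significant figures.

S_new/S_old = (A_new/A_old)^z = 0.74^0.23
= exp(0.23 × ln 0.74) = exp(0.23 × -0.3011) = exp(-0.0693) ≈ 0.9331
Fraction lost = 1 − 0.9331 = 0.06691

6.69%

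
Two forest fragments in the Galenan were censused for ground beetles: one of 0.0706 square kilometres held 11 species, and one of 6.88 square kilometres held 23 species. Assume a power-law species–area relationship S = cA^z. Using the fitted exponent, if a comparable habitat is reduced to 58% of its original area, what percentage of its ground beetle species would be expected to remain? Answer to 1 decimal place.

z = ln(23/11) / ln(6.88/0.0706) = 0.7376 / 4.5793 = 0.1611
S_new/S_old = (A_new/A_old)^z = 0.58^0.1611 = exp(0.1611 × -0.5447) = 0.916

91.6%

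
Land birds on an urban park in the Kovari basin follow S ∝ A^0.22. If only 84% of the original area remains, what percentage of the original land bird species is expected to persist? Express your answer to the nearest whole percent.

96%

S_new/S_old = (A_new/A_old)^z = 0.84^0.22
= exp(0.22 × ln 0.84) = exp(0.22 × -0.1744) = exp(-0.0384) ≈ 0.9624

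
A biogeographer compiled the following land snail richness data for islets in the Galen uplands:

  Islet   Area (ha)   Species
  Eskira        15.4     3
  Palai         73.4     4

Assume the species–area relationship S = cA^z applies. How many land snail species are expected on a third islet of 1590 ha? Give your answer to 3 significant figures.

z = ln(4/3) / ln(73.4/15.4) = 0.2877 / 1.5616 = 0.1842
c = 3 / 15.4^0.1842 = 3 / 1.655 = 1.813
S₃ = 1.813 × 1590^0.1842 = 1.813 × 3.889 ≈ 7.049

7.05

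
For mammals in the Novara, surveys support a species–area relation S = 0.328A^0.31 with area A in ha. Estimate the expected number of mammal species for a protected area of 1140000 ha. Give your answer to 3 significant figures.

24.7

S = 0.328 × 1140000^0.31
ln S = ln 0.328 + 0.31 × ln 1140000 = -1.1147 + 0.31 × 13.9465 = 3.2087
S = e^3.2087 ≈ 24.75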